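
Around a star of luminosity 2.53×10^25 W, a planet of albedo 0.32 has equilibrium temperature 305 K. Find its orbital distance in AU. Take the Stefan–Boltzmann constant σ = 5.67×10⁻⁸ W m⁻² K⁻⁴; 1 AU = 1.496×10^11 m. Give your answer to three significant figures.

0.177 AU

Energy balance gives S = 4σT⁴/(1−α) = 2886 W m⁻².
From L = 4πd²S, d = √(2.53×10^25/(4π·2886)) = 2.641×10^10 m = 0.1765 AU.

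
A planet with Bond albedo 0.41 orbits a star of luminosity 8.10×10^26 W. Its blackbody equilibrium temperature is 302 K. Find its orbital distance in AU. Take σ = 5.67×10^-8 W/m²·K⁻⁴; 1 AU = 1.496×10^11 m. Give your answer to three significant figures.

0.949 AU

Energy balance gives S = 4σT⁴/(1−α) = 3198 W/m².
From L = 4πd²S, d = √(8.10×10^26/(4π·3198)) = 1.420×10^11 m = 0.9491 AU.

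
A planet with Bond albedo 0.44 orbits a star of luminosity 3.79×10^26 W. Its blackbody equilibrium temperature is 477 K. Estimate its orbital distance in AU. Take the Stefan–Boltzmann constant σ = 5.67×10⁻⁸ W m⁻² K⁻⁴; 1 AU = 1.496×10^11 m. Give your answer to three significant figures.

Required flux: S = 4σT⁴/(1−α) = 20970 W m⁻².
From L = 4πd²S, d = √(3.79×10^26/(4π·20970)) = 3.793×10^10 m = 0.2535 AU.

0.254 AU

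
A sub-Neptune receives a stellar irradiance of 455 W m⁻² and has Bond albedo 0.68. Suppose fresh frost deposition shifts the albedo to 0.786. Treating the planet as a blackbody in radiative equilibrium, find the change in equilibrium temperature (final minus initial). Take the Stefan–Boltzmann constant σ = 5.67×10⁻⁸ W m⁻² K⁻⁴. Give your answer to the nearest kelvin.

With α = 0.68, T₁ = 159.2 K.
Final:   T₂ = [S(1−0.786)/(4σ)]^(1/4) = 143.9 K.
Change: 143.9 − 159.2 = -15.23 K.

-15 kelvin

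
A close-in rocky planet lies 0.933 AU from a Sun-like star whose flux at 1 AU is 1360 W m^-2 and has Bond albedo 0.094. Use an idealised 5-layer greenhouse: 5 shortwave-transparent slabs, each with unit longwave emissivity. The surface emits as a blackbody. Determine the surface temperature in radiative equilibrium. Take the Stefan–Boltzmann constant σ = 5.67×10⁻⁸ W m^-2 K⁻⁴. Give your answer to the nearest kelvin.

440 kelvin

Irradiance scales as 1/d², so S = 1360 W m^-2 × (1/0.933)² = 1562 W m^-2.
Top-of-atmosphere balance: σT_e⁴ = S(1−α)/4 = 353.9 W m^-2 → T_e = 281.1 K.
Layer-by-layer balance gives σT_s⁴ = (N+1)σT_e⁴, so T_s = 6^¼·281.1 = 439.9 K.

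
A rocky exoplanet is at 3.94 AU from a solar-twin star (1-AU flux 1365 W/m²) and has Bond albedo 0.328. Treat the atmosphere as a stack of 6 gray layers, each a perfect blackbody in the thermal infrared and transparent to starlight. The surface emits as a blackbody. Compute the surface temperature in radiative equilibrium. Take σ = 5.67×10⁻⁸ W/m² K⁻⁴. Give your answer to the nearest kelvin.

By the inverse-square law, S = 1365/3.94² = 87.93 W/m².
The effective emission temperature is T_e = [S(1−α)/(4σ)]^¼ = 127.0 K.
Layer-by-layer balance gives σT_s⁴ = (N+1)σT_e⁴, so T_s = 7^¼·127.0 = 206.7 K.

207 K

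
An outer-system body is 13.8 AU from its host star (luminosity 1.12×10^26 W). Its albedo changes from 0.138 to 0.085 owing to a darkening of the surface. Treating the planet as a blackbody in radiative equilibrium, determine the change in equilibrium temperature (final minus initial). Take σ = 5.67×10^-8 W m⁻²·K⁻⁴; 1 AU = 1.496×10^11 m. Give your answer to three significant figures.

Orbital distance: d = 13.8 AU = 2.064×10^12 m.
Spreading L over a sphere of radius d: S = 1.12×10^26/(4π·2.06×10^12²) = 2.091 W m⁻².
Initial: T₁ = [S(1−0.138)/(4σ)]^(1/4) = 53.10 K.
Final:   T₂ = [S(1−0.085)/(4σ)]^(1/4) = 53.89 K.
ΔT = T₂ − T₁ = 0.7980 K.

0.798 kelvin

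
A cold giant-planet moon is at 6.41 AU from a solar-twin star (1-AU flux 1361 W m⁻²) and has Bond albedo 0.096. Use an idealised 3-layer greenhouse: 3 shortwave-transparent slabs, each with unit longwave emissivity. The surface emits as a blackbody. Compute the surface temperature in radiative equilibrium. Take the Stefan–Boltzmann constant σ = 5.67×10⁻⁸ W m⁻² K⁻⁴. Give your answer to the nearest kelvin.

Irradiance scales as 1/d², so S = 1361 W m⁻² × (1/6.41)² = 33.12 W m⁻².
The effective emission temperature is T_e = [S(1−α)/(4σ)]^¼ = 107.2 K.
With N = 3 opaque layers, T_s = (N+1)^(1/4)·T_e = 4^(1/4)·107.2 = 151.6 K.

152 K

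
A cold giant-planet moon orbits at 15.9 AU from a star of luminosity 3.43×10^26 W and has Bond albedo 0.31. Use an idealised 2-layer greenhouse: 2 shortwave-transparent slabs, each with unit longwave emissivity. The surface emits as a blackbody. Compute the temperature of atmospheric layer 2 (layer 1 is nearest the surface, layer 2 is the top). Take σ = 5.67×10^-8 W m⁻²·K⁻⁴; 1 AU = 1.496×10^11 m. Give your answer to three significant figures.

61.9 K

d = 15.9 × 1.496×10^11 m = 2.379×10^12 m.
S = L/(4πd²) = 4.824 W m⁻².
OLR = S(1−α)/4 = 0.8322 W m⁻²; the top layer radiates at T_e = 61.90 K.
In the N-layer model, layer k (counted from the surface) has T_k = (N+1−k)^(1/4)·T_e.
With k = 2: T_2 = (2+1−2)^¼·61.90 K = 61.90 K.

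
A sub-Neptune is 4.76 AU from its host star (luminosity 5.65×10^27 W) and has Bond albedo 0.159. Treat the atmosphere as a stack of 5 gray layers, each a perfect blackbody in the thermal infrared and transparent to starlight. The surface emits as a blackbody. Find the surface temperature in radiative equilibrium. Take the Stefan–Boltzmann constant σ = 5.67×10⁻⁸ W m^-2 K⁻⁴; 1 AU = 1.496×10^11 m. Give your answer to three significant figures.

375 K

Orbital distance: d = 4.76 AU = 7.121×10^11 m.
Spreading L over a sphere of radius d: S = 5.65×10^27/(4π·7.12×10^11²) = 886.7 W m^-2.
OLR = S(1−α)/4 = 186.4 W m^-2; the top layer radiates at T_e = 239.5 K.
Layer-by-layer balance gives σT_s⁴ = (N+1)σT_e⁴, so T_s = 6^¼·239.5 = 374.8 K.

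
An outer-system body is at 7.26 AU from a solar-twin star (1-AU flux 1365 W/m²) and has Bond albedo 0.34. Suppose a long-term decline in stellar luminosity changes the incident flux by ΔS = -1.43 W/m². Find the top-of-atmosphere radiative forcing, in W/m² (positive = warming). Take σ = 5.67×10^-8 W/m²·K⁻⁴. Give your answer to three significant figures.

Irradiance scales as 1/d², so S = 1365 W/m² × (1/7.26)² = 25.90 W/m².
ΔF = Δ[S(1−α)]/4 = (1−0.34)·-1.43/4 = -0.2359 W/m².

-0.236 W/m²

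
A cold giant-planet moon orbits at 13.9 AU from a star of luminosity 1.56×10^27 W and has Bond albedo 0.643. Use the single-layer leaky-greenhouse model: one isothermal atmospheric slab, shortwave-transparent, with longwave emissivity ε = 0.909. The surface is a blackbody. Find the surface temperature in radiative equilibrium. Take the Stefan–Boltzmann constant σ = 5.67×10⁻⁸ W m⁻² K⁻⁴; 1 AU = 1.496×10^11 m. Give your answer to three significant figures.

95.4 kelvin

d = 13.9 × 1.496×10^11 m = 2.079×10^12 m.
Flux at the orbit: S = L/(4πd²) = 1.56×10^27/(4π·(2.08×10^12)²) = 28.71 W m⁻².
Effective emission temperature (TOA balance): σT_e⁴ = S(1−α)/4 = 2.562 W m⁻² → T_e = 81.99 K.
For a single slab of emissivity ε, T_s⁴ = 2T_e⁴/(2−ε); thus T_s = 81.99·(1.833)^(1/4) = 95.40 K.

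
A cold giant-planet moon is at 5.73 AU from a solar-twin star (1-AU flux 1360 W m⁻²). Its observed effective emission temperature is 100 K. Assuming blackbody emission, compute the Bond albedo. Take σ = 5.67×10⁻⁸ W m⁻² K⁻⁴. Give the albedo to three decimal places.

Flux at the orbit: S = 1360/(5.73)² = 41.42 W m⁻².
Energy balance: S(1−α)/4 = σT⁴, so 1−α = 4σT⁴/S.
σT⁴ = 5.670 W m⁻², so 4σT⁴ = 22.68 W m⁻².
1−α = 22.68/41.42 = 0.5475, so α = 0.4525.

0.452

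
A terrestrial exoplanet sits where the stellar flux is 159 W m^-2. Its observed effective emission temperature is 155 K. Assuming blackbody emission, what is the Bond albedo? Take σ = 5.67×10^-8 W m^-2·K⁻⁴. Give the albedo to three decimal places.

0.177

Energy balance: S(1−α)/4 = σT⁴, so 1−α = 4σT⁴/S.
4σT⁴ = 4·5.67×10⁻⁸·(155)⁴ = 130.9 W m^-2.
1−α = 130.9/159.0 = 0.8233, so α = 0.1767.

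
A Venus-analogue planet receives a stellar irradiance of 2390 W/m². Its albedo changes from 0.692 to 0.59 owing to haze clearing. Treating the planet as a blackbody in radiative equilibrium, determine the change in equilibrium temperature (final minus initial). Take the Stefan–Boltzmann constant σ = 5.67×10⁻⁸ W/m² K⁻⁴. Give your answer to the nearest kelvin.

Before: T₁ = [2390·0.308/(4σ)]^(1/4) = 238.7 K.
Final:   T₂ = [S(1−0.59)/(4σ)]^(1/4) = 256.4 K.
Change: 256.4 − 238.7 = 17.69 K.

18 kelvin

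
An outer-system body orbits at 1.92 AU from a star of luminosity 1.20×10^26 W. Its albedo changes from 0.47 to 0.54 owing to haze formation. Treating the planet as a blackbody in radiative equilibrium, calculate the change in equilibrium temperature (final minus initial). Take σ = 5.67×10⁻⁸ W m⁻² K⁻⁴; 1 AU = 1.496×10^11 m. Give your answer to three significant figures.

-4.46 K

Orbital distance: d = 1.92 AU = 2.872×10^11 m.
S = L/(4πd²) = 115.7 W m⁻².
With α = 0.47, T₁ = 128.2 K.
With α = 0.54, T₂ = 123.8 K.
ΔT = T₂ − T₁ = -4.462 K.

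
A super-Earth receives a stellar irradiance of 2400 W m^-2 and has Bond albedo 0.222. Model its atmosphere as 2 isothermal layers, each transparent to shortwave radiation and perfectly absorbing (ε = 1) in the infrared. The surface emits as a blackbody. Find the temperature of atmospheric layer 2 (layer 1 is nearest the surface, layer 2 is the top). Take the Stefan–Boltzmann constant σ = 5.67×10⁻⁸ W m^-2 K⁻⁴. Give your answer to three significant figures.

The effective emission temperature is T_e = [S(1−α)/(4σ)]^¼ = 301.2 K.
In the N-layer model, layer k (counted from the surface) has T_k = (N+1−k)^(1/4)·T_e.
With k = 2: T_2 = (2+1−2)^¼·301.2 K = 301.2 K.

301 K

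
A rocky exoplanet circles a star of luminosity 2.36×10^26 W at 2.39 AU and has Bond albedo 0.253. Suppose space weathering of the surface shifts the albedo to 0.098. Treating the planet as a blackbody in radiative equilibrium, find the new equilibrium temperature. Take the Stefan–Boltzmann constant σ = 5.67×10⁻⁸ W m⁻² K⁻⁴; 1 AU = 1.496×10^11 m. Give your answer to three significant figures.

155 K

Orbital distance: d = 2.39 AU = 3.575×10^11 m.
Spreading L over a sphere of radius d: S = 2.36×10^26/(4π·3.58×10^11²) = 146.9 W m⁻².
With the new albedo, S(1−α₂)/4 = 33.13 W m⁻², so T₂ = 155.5 K.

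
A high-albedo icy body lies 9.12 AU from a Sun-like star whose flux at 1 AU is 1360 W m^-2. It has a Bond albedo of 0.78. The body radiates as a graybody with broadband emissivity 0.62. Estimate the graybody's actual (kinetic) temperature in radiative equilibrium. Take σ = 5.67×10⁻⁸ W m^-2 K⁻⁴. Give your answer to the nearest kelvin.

Flux at the orbit: S = 1360/(9.12)² = 16.35 W m^-2.
The planet absorbs (1−α)S over its disc πR² and re-emits over 4πR², so the mean absorbed flux is (1−0.78)·16.35/4 = 0.8993 W m^-2.
Equating to εσT⁴ with ε = 0.62: T = (0.8993/0.62σ)^(1/4) = 71.12 K.

71 K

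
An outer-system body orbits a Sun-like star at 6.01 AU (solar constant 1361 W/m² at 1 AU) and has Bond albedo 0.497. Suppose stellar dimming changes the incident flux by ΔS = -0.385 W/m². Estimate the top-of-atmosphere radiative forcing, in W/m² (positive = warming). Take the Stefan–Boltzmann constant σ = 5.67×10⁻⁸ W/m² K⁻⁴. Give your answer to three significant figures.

-0.0484 W/m²

Flux at the orbit: S = 1361/(6.01)² = 37.68 W/m².
TOA radiative forcing: ΔF = (1−α)ΔS/4 = 0.503·(-0.385)/4 = -0.04841 W/m².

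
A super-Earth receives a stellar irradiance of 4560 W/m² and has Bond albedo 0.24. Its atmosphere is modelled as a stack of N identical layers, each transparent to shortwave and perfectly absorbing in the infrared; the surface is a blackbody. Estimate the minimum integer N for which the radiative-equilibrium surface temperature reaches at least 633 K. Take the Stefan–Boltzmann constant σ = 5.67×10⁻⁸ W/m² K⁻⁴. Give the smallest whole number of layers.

10

The effective emission temperature is T_e = [S(1−α)/(4σ)]^¼ = 351.6 K.
T_s = (N+1)^(1/4)·T_e ≥ 633 K requires N+1 ≥ (T_s/T_e)⁴ = (633/351.6)⁴ = 10.507.
So N ≥ 9.507; the smallest integer is N = 10.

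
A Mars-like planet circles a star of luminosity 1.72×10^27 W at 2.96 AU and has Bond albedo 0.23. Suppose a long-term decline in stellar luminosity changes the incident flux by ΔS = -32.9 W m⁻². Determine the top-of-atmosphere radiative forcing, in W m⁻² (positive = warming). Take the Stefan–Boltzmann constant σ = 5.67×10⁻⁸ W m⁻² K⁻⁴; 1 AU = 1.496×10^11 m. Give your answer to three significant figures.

-6.33 W m⁻²

d = 2.96 × 1.496×10^11 m = 4.428×10^11 m.
S = L/(4πd²) = 698.0 W m⁻².
ΔF = Δ[S(1−α)]/4 = (1−0.23)·-32.9/4 = -6.333 W m⁻².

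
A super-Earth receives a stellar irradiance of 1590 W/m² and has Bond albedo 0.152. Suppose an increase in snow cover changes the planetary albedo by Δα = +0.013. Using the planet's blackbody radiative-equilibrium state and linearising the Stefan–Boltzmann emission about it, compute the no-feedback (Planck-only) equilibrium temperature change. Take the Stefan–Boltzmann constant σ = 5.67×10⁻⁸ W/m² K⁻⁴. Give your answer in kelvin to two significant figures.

-1.1 kelvin

The baseline emission temperature is T_e = 277.7 K.
TOA radiative forcing: ΔF = −S·Δα/4 = −1590·(+0.013)/4 = -5.167 W/m².
Linearising σT⁴ gives d(σT⁴)/dT = 4σT_e³ = 4.856 W/m² per K.
So ΔT₀ = -5.167/4.856 = -1.06 K.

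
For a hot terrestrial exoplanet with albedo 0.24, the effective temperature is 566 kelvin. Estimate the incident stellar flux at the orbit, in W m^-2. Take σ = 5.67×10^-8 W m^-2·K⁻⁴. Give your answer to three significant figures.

Invert the energy balance for S: S = 4σT⁴/(1−α).
σT⁴ = 5.67×10⁻⁸·(566)⁴ = 5819 W m^-2.
So S = 4×5819/(1−0.24) = 30630 W m^-2.

30600 W m^-2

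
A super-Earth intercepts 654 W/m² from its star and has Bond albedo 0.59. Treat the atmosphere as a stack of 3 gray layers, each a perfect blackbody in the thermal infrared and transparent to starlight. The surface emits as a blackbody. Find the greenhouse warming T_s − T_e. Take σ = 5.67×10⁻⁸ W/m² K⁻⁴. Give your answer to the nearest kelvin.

77 K

The effective emission temperature is T_e = [S(1−α)/(4σ)]^¼ = 185.4 K.
T_s = (N+1)^(1/4)·T_e = 262.2 K.
So the greenhouse effect raises the surface by 262.2 − 185.4 = 76.81 K.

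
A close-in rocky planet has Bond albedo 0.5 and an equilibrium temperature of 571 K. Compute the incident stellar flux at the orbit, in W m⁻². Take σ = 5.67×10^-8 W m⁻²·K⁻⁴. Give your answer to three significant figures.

From S(1−α)/4 = σT⁴: S = 4σT⁴/(1−α).
σT⁴ = 5.67×10⁻⁸·(571)⁴ = 6027 W m⁻².
So S = 4×6027/(1−0.5) = 48220 W m⁻².

48200 W m⁻²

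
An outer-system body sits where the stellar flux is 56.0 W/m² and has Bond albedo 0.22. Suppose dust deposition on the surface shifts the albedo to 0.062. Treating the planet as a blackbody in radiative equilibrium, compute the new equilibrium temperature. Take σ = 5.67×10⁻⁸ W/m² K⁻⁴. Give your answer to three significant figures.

123 K

With the new albedo, S(1−α₂)/4 = 13.13 W/m², so T₂ = 123.4 K.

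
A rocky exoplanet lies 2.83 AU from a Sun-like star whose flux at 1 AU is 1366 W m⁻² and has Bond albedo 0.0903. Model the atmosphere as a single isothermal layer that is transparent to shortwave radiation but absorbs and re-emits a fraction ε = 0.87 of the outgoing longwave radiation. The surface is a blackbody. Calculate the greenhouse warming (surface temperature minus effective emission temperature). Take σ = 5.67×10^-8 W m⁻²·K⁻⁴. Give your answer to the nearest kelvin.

Irradiance scales as 1/d², so S = 1366 W m⁻² × (1/2.83)² = 170.6 W m⁻².
The planet radiates to space at T_e = [S(1−α)/(4σ)]^(1/4) = 161.7 K.
Surface balance with a leaky layer gives σT_s⁴ = σT_e⁴·2/(2−ε), so T_s = T_e·[2/(2−0.87)]^(1/4) = 186.5 K.
T_s − T_e = 186.5 − 161.7 = 24.81 K.

25 K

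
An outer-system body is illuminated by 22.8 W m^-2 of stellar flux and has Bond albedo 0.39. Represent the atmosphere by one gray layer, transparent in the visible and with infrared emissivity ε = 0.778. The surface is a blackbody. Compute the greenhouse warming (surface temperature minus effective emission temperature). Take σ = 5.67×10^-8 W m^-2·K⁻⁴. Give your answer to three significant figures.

11.6 K

Effective emission temperature (TOA balance): σT_e⁴ = S(1−α)/4 = 3.477 W m^-2 → T_e = 88.49 K.
The surface balance (absorbed SW + ε·downward IR = σT_s⁴) with T_a⁴ = T_s⁴/2 reduces to T_s = T_e·[2/(2−ε)]^¼ = 100.1 K.
The atmosphere warms the surface by 11.60 K.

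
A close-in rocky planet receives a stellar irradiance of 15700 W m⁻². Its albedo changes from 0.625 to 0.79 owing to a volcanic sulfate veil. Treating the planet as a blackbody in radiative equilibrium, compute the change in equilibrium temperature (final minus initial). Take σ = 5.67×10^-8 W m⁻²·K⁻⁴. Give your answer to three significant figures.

With α = 0.625, T₁ = 401.4 K.
Final:   T₂ = [S(1−0.79)/(4σ)]^(1/4) = 347.2 K.
ΔT = T₂ − T₁ = -54.16 K.

-54.2 kelvin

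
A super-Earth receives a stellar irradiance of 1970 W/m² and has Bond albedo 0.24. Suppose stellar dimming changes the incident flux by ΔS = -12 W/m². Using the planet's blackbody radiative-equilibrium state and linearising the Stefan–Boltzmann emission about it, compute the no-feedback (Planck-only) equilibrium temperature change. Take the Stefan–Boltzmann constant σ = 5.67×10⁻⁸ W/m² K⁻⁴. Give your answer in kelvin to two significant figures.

Unperturbed T_e = [1970·(1−0.24)/(4σ)]^¼ = 285.0 K.
Only a fraction (1−α) is absorbed and it's spread over 4πR², so ΔF = (1−α)ΔS/4 = -2.280 W/m².
Linearising σT⁴ gives d(σT⁴)/dT = 4σT_e³ = 5.253 W/m² per K.
ΔT₀ = ΔF/λ_P = -2.280/5.253 = -0.434 K.

-0.43 K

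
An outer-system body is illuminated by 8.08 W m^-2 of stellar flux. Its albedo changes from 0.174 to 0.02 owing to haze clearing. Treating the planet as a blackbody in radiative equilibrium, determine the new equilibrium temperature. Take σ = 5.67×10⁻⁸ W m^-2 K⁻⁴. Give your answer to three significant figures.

76.9 K

New equilibrium: T₂ = [(1−0.02)·8.080/(4σ)]^(1/4) = 76.87 K.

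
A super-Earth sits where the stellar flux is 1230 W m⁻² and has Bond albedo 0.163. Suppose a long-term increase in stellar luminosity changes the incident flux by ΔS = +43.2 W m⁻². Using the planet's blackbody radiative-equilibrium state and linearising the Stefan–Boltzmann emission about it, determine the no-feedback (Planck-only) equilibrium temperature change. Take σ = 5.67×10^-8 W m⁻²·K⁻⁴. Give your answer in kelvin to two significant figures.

Reference equilibrium: T_e = [S(1−α)/(4σ)]^(1/4) = 259.6 K.
TOA radiative forcing: ΔF = (1−α)ΔS/4 = 0.837·(+43.2)/4 = 9.040 W m⁻².
Planck response: λ_P = 4σT_e³ = 4·5.67×10⁻⁸·(259.6)³ = 3.966 W m⁻²/K.
So ΔT₀ = 9.040/3.966 = 2.28 K.

2.3 kelvin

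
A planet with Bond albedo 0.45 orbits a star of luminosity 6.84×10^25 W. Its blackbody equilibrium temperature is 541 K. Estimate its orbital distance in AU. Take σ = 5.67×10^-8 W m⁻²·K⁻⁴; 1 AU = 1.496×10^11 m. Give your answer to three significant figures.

0.0830 AU

Required flux: S = 4σT⁴/(1−α) = 35320 W m⁻².
From L = 4πd²S, d = √(6.84×10^25/(4π·35320)) = 1.241×10^10 m = 0.08298 AU.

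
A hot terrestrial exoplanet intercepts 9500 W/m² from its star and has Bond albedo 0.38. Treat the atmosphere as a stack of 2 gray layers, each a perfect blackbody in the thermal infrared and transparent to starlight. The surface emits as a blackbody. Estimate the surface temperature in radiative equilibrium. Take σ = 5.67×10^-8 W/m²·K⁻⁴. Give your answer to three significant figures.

Top-of-atmosphere balance: σT_e⁴ = S(1−α)/4 = 1472 W/m² → T_e = 401.4 K.
With N = 2 opaque layers, T_s = (N+1)^(1/4)·T_e = 3^(1/4)·401.4 = 528.3 K.

528 kelvin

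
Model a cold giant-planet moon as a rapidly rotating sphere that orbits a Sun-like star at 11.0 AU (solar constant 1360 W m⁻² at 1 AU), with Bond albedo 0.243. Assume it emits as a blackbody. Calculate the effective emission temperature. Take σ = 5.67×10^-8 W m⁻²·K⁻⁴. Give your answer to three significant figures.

Irradiance scales as 1/d², so S = 1360 W m⁻² × (1/11.0)² = 11.24 W m⁻².
Averaging over the sphere, the absorbed flux is S(1−α)/4 = 2.127 W m⁻².
In equilibrium σT⁴ equals this, so T = 78.26 K.

78.3 K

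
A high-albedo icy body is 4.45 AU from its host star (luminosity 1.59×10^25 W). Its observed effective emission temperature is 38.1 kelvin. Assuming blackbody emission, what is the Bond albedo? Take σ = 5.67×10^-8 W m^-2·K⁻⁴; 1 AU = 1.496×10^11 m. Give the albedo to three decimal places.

0.833

Orbital distance: d = 4.45 AU = 6.657×10^11 m.
S = L/(4πd²) = 2.855 W m^-2.
From σT⁴ = S(1−α)/4 we invert for α: 1−α = 4σT⁴/S.
σT⁴ = 0.1195 W m^-2, so 4σT⁴ = 0.4779 W m^-2.
Hence α = 1 − 0.4779/2.855 = 0.8326.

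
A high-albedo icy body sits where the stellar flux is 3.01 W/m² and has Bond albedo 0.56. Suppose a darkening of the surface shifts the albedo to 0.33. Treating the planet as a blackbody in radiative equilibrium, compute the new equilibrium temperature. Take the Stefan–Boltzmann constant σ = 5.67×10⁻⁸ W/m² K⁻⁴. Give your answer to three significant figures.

54.6 K

With the new albedo, S(1−α₂)/4 = 0.5042 W/m², so T₂ = 54.61 K.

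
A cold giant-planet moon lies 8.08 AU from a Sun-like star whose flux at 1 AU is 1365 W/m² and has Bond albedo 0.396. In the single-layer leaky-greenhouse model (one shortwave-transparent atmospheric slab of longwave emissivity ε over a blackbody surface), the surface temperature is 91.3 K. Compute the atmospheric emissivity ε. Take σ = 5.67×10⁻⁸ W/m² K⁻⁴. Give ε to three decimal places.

Flux at the orbit: S = 1365/(8.08)² = 20.91 W/m².
First, T_e = [20.91·(1−0.396)/(4σ)]^(1/4) = 86.38 K.
Since (2−ε)/2 = (T_e/T_s)⁴ = 0.8013, ε = 0.3973.

0.397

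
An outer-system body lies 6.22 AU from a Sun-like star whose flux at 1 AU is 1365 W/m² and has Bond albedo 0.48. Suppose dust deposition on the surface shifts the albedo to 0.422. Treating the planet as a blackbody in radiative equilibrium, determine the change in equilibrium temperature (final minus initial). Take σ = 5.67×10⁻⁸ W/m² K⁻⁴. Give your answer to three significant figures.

By the inverse-square law, S = 1365/6.22² = 35.28 W/m².
With α = 0.48, T₁ = 94.84 K.
After:  T₂ = [35.28·0.578/(4σ)]^(1/4) = 97.38 K.
ΔT = T₂ − T₁ = 2.541 K.

2.54 K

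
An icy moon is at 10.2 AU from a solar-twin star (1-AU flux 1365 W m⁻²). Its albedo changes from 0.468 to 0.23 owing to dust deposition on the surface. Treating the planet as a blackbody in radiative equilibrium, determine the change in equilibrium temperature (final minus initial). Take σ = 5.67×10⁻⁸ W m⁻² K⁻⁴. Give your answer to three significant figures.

7.21 K

By the inverse-square law, S = 1365/10.2² = 13.12 W m⁻².
Before: T₁ = [13.12·0.532/(4σ)]^(1/4) = 74.48 K.
After:  T₂ = [13.12·0.77/(4σ)]^(1/4) = 81.69 K.
Change: 81.69 − 74.48 = 7.213 K.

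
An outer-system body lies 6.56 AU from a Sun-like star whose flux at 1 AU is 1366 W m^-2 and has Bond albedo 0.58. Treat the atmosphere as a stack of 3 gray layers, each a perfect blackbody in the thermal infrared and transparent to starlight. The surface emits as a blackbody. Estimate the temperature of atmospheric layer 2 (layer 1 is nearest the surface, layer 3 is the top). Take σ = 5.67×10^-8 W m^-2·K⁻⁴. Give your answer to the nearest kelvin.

104 K

Irradiance scales as 1/d², so S = 1366 W m^-2 × (1/6.56)² = 31.74 W m^-2.
The effective emission temperature is T_e = [S(1−α)/(4σ)]^¼ = 87.56 K.
In the N-layer model, layer k (counted from the surface) has T_k = (N+1−k)^(1/4)·T_e.
With k = 2: T_2 = (3+1−2)^¼·87.56 K = 104.1 K.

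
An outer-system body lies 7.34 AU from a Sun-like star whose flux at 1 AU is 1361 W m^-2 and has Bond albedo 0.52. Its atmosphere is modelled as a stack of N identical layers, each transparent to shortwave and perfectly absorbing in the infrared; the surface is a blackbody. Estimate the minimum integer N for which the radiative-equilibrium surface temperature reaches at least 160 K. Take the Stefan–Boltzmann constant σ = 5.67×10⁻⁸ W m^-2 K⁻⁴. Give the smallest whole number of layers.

12

By the inverse-square law, S = 1361/7.34² = 25.26 W m^-2.
The effective emission temperature is T_e = [S(1−α)/(4σ)]^¼ = 85.51 K.
T_s = (N+1)^(1/4)·T_e ≥ 160 K requires N+1 ≥ (T_s/T_e)⁴ = (160/85.51)⁴ = 12.258.
The minimum whole number is N = 12.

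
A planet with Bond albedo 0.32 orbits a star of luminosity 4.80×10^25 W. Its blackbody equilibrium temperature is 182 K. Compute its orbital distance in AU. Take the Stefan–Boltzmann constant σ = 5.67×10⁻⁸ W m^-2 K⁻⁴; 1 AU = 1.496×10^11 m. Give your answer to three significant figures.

0.683 AU

Required flux: S = 4σT⁴/(1−α) = 365.9 W m^-2.
From L = 4πd²S, d = √(4.80×10^25/(4π·365.9)) = 1.022×10^11 m = 0.6829 AU.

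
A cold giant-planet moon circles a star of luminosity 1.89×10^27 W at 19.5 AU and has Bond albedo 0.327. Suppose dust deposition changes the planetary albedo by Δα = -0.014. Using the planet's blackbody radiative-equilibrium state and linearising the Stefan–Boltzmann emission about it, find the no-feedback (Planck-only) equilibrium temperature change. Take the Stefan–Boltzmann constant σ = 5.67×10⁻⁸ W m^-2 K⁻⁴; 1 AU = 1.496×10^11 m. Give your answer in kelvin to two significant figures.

0.44 K

d = 19.5 × 1.496×10^11 m = 2.917×10^12 m.
Spreading L over a sphere of radius d: S = 1.89×10^27/(4π·2.92×10^12²) = 17.67 W m^-2.
Reference equilibrium: T_e = [S(1−α)/(4σ)]^(1/4) = 85.10 K.
ΔF = −(S/4)Δα = −(17.67/4)×(-0.014) = 0.06186 W m^-2.
Linearising σT⁴ gives d(σT⁴)/dT = 4σT_e³ = 0.1398 W m^-2 per K.
Hence the no-feedback warming is ΔF/(4σT_e³) = 0.443 K.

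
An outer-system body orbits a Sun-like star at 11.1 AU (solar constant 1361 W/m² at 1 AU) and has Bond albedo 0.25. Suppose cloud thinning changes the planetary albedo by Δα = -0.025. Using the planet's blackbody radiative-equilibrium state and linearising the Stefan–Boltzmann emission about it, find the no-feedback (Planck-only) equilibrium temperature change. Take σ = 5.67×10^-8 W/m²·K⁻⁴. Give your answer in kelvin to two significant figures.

0.65 K

Irradiance scales as 1/d², so S = 1361 W/m² × (1/11.1)² = 11.05 W/m².
Unperturbed T_e = [11.05·(1−0.25)/(4σ)]^¼ = 77.74 K.
TOA radiative forcing: ΔF = −S·Δα/4 = −11.05·(-0.025)/4 = 0.06904 W/m².
Linearising σT⁴ gives d(σT⁴)/dT = 4σT_e³ = 0.1066 W/m² per K.
Hence the no-feedback warming is ΔF/(4σT_e³) = 0.648 K.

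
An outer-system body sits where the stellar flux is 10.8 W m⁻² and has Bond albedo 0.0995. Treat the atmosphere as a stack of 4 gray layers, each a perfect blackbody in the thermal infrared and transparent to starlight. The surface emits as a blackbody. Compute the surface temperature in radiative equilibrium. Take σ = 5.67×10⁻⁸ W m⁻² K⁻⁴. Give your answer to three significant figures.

OLR = S(1−α)/4 = 2.431 W m⁻²; the top layer radiates at T_e = 80.92 K.
With N = 4 opaque layers, T_s = (N+1)^(1/4)·T_e = 5^(1/4)·80.92 = 121.0 K.

121 K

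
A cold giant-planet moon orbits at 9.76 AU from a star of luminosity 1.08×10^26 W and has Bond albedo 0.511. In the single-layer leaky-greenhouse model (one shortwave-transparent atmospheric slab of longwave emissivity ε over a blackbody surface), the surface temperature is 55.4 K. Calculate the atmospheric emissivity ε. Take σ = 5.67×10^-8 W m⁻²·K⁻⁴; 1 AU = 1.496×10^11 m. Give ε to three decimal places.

0.155

d = 9.76 × 1.496×10^11 m = 1.460×10^12 m.
S = L/(4πd²) = 4.031 W m⁻².
First, T_e = [4.031·(1−0.511)/(4σ)]^(1/4) = 54.30 K.
Since (2−ε)/2 = (T_e/T_s)⁴ = 0.9227, ε = 0.1545.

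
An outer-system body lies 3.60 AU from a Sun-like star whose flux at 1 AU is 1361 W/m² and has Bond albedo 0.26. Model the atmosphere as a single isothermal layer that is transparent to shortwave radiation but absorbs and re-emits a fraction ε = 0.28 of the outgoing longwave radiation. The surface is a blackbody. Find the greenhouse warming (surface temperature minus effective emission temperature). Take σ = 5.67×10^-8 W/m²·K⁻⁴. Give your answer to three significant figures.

By the inverse-square law, S = 1361/3.60² = 105.0 W/m².
The planet radiates to space at T_e = [S(1−α)/(4σ)]^(1/4) = 136.1 K.
For a single slab of emissivity ε, T_s⁴ = 2T_e⁴/(2−ε); thus T_s = 136.1·(1.163)^(1/4) = 141.3 K.
T_s − T_e = 141.3 − 136.1 = 5.228 K.

5.23 K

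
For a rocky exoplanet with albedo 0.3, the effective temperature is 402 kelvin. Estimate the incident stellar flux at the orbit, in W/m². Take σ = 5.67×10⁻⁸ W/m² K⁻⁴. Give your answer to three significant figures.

8460 W/m²

Invert the energy balance for S: S = 4σT⁴/(1−α).
σT⁴ = 5.67×10⁻⁸·(402)⁴ = 1481 W/m².
So S = 4×1481/(1−0.3) = 8462 W/m².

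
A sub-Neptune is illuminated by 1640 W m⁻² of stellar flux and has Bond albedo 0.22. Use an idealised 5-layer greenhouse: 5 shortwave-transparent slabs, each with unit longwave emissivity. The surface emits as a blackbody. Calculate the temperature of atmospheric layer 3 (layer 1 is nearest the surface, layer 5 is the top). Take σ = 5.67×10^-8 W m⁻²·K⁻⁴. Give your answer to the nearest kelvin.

361 K

The effective emission temperature is T_e = [S(1−α)/(4σ)]^¼ = 274.0 K.
In the N-layer model, layer k (counted from the surface) has T_k = (N+1−k)^(1/4)·T_e.
T_3 = (3)^(1/4)·274.0 = 360.7 K.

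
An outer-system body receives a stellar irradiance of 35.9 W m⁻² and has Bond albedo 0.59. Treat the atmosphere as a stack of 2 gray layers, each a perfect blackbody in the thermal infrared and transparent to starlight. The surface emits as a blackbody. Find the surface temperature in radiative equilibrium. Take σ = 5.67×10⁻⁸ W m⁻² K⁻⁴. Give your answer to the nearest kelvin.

OLR = S(1−α)/4 = 3.680 W m⁻²; the top layer radiates at T_e = 89.76 K.
With N = 2 opaque layers, T_s = (N+1)^(1/4)·T_e = 3^(1/4)·89.76 = 118.1 K.

118 K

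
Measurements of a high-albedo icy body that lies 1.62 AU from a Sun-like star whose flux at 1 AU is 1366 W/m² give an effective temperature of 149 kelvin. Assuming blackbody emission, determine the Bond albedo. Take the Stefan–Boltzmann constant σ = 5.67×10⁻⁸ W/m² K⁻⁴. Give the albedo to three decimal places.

Irradiance scales as 1/d², so S = 1366 W/m² × (1/1.62)² = 520.5 W/m².
From σT⁴ = S(1−α)/4 we invert for α: 1−α = 4σT⁴/S.
σT⁴ = 27.95 W/m², so 4σT⁴ = 111.8 W/m².
1−α = 111.8/520.5 = 0.2148, so α = 0.7852.

0.785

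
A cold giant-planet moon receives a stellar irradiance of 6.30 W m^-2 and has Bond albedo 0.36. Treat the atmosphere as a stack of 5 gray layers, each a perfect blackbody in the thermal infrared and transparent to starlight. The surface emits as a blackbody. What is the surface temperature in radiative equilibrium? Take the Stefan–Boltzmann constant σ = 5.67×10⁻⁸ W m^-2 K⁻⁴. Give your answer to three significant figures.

102 kelvin

OLR = S(1−α)/4 = 1.008 W m^-2; the top layer radiates at T_e = 64.93 K.
With N = 5 opaque layers, T_s = (N+1)^(1/4)·T_e = 6^(1/4)·64.93 = 101.6 K.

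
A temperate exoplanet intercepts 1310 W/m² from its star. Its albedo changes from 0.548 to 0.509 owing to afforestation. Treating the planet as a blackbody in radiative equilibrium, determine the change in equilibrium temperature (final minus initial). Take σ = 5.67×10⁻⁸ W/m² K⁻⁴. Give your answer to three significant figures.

4.73 K

Before: T₁ = [1310·0.452/(4σ)]^(1/4) = 226.0 K.
With α = 0.509, T₂ = 230.8 K.
ΔT = T₂ − T₁ = 4.726 K.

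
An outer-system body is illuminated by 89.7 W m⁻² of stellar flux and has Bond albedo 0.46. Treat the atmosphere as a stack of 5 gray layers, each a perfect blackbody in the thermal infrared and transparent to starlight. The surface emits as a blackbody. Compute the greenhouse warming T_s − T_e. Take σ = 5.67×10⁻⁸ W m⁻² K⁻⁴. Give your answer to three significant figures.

68.3 K

The effective emission temperature is T_e = [S(1−α)/(4σ)]^¼ = 120.9 K.
Surface: T_s = (6)^¼·T_e = 189.2 K.
So the greenhouse effect raises the surface by 189.2 − 120.9 = 68.31 K.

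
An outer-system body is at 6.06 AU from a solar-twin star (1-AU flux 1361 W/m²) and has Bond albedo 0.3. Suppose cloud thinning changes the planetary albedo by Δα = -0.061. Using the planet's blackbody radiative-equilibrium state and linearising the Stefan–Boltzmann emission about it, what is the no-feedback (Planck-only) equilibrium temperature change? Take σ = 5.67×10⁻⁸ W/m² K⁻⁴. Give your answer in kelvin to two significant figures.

Irradiance scales as 1/d², so S = 1361 W/m² × (1/6.06)² = 37.06 W/m².
Reference equilibrium: T_e = [S(1−α)/(4σ)]^(1/4) = 103.4 K.
TOA radiative forcing: ΔF = −S·Δα/4 = −37.06·(-0.061)/4 = 0.5652 W/m².
Planck response: λ_P = 4σT_e³ = 4·5.67×10⁻⁸·(103.4)³ = 0.2509 W/m²/K.
So ΔT₀ = 0.5652/0.2509 = 2.25 K.

2.3 kelvin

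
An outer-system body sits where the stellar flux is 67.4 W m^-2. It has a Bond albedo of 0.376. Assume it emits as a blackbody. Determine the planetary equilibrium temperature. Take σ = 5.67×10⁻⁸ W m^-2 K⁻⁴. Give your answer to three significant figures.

The planet absorbs (1−α)S over its disc πR² and re-emits over 4πR², so the mean absorbed flux is (1−0.376)·67.40/4 = 10.51 W m^-2.
Set σT⁴ = 10.51 → T = (10.51/σ)^(1/4) = 116.7 K.

117 K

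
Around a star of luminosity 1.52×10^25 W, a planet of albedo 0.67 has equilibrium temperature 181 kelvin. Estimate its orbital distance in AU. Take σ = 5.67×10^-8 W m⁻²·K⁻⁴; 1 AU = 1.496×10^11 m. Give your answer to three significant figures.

Required flux: S = 4σT⁴/(1−α) = 737.6 W m⁻².
Then d = [L/(4πS)]^(1/2) = 4.049×10^10 m, i.e. 0.2707 AU.

0.271 AU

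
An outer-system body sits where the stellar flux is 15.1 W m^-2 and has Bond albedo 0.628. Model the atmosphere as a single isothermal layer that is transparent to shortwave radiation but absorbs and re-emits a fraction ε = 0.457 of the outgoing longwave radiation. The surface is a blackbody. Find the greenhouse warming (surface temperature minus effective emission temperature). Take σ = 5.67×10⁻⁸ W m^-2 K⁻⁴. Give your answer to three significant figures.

4.73 kelvin

The planet radiates to space at T_e = [S(1−α)/(4σ)]^(1/4) = 70.55 K.
Surface balance with a leaky layer gives σT_s⁴ = σT_e⁴·2/(2−ε), so T_s = T_e·[2/(2−0.457)]^(1/4) = 75.27 K.
Greenhouse warming: T_s − T_e = 4.727 K.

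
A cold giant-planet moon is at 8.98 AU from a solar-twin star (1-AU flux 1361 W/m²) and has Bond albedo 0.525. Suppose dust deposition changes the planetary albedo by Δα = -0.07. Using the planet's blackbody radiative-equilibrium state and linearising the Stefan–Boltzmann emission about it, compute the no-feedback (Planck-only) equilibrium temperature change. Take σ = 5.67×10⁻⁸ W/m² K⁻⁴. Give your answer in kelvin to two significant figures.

Flux at the orbit: S = 1361/(8.98)² = 16.88 W/m².
Reference equilibrium: T_e = [S(1−α)/(4σ)]^(1/4) = 77.11 K.
TOA radiative forcing: ΔF = −S·Δα/4 = −16.88·(-0.07)/4 = 0.2954 W/m².
The Planck feedback parameter is 4σT_e³ = 0.1040 W/m²/K.
Hence the no-feedback warming is ΔF/(4σT_e³) = 2.84 K.

2.8 K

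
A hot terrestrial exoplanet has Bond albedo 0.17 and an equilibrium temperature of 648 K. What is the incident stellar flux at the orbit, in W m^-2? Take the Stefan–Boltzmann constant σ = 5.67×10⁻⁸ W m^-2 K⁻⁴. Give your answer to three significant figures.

48200 W m^-2

From S(1−α)/4 = σT⁴: S = 4σT⁴/(1−α).
The emitted flux is σT⁴ = 9997 W m^-2.
S = 4·9997/0.83 = 48180 W m^-2.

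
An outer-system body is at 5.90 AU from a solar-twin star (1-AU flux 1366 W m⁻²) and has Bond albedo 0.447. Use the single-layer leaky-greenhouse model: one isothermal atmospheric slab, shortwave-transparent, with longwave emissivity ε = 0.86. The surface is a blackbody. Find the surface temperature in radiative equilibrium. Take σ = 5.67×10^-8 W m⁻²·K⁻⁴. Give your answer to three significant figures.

114 kelvin

Flux at the orbit: S = 1366/(5.90)² = 39.24 W m⁻².
The planet radiates to space at T_e = [S(1−α)/(4σ)]^(1/4) = 98.90 K.
For a single slab of emissivity ε, T_s⁴ = 2T_e⁴/(2−ε); thus T_s = 98.90·(1.754)^(1/4) = 113.8 K.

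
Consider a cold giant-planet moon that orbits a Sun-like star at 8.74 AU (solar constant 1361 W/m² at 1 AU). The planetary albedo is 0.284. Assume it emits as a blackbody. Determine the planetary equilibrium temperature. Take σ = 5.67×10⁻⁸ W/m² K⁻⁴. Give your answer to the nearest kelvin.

By the inverse-square law, S = 1361/8.74² = 17.82 W/m².
Absorbed flux (global mean): S(1−α)/4 = 17.82·0.716/4 = 3.189 W/m².
Set σT⁴ = 3.189 → T = (3.189/σ)^(1/4) = 86.60 K.

87 kelvin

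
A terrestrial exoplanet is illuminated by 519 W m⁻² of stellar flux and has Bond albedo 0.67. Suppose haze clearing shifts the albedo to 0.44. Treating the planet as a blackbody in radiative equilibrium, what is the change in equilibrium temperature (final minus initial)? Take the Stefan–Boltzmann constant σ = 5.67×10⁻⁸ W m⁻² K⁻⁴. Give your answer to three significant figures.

23.4 K

Initial: T₁ = [S(1−0.67)/(4σ)]^(1/4) = 165.8 K.
Final:   T₂ = [S(1−0.44)/(4σ)]^(1/4) = 189.2 K.
Change: 189.2 − 165.8 = 23.43 K.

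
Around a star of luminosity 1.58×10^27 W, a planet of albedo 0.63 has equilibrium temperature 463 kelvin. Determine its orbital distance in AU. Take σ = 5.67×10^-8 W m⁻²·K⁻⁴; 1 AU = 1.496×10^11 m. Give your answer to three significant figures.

0.447 AU

Required flux: S = 4σT⁴/(1−α) = 28170 W m⁻².
Then d = [L/(4πS)]^(1/2) = 6.681×10^10 m, i.e. 0.4466 AU.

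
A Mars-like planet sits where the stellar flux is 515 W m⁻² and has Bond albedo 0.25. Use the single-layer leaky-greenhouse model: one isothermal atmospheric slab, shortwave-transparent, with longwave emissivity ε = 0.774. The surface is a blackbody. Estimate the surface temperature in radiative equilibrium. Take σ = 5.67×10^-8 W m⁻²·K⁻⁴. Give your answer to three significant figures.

230 K

The planet radiates to space at T_e = [S(1−α)/(4σ)]^(1/4) = 203.1 K.
The surface balance (absorbed SW + ε·downward IR = σT_s⁴) with T_a⁴ = T_s⁴/2 reduces to T_s = T_e·[2/(2−ε)]^¼ = 229.6 K.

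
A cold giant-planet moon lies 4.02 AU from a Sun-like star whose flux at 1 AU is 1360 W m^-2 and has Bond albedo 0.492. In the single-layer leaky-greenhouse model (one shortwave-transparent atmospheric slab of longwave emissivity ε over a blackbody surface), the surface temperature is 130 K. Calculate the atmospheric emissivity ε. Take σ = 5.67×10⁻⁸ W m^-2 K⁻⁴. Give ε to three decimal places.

0.680

Irradiance scales as 1/d², so S = 1360 W m^-2 × (1/4.02)² = 84.16 W m^-2.
TOA balance gives T_e = 117.2 K.
Since (2−ε)/2 = (T_e/T_s)⁴ = 0.6600, ε = 0.6800.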